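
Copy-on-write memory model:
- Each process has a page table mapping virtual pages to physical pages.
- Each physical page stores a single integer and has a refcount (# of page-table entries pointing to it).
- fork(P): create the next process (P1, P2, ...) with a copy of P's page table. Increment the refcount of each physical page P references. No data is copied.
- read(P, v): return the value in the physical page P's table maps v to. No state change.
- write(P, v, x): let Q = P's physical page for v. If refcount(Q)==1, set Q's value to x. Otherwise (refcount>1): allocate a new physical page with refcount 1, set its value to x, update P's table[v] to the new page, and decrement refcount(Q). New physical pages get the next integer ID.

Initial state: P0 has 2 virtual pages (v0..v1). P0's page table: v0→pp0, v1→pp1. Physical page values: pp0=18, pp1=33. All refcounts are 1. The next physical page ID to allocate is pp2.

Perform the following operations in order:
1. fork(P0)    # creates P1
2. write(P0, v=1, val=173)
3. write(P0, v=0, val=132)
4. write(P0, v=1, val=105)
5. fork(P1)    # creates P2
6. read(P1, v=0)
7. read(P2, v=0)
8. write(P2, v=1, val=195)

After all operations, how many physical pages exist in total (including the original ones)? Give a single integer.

Answer: 5

Derivation:
Op 1: fork(P0) -> P1. 2 ppages; refcounts: pp0:2 pp1:2
Op 2: write(P0, v1, 173). refcount(pp1)=2>1 -> COPY to pp2. 3 ppages; refcounts: pp0:2 pp1:1 pp2:1
Op 3: write(P0, v0, 132). refcount(pp0)=2>1 -> COPY to pp3. 4 ppages; refcounts: pp0:1 pp1:1 pp2:1 pp3:1
Op 4: write(P0, v1, 105). refcount(pp2)=1 -> write in place. 4 ppages; refcounts: pp0:1 pp1:1 pp2:1 pp3:1
Op 5: fork(P1) -> P2. 4 ppages; refcounts: pp0:2 pp1:2 pp2:1 pp3:1
Op 6: read(P1, v0) -> 18. No state change.
Op 7: read(P2, v0) -> 18. No state change.
Op 8: write(P2, v1, 195). refcount(pp1)=2>1 -> COPY to pp4. 5 ppages; refcounts: pp0:2 pp1:1 pp2:1 pp3:1 pp4:1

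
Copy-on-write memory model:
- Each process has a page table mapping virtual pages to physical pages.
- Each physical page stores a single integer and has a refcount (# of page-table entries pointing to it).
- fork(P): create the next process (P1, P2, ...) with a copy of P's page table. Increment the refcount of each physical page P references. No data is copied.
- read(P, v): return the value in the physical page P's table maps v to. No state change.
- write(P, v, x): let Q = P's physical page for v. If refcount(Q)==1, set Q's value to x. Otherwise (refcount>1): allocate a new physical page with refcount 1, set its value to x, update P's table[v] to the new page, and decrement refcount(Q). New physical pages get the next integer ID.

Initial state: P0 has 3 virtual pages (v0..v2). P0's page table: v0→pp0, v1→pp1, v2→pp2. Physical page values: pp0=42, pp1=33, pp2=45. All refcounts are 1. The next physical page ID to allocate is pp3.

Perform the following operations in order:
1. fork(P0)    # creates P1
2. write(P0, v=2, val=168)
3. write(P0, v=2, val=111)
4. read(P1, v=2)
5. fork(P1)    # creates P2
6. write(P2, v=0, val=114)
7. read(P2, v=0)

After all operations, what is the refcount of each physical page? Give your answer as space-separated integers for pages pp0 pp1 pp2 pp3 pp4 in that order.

Op 1: fork(P0) -> P1. 3 ppages; refcounts: pp0:2 pp1:2 pp2:2
Op 2: write(P0, v2, 168). refcount(pp2)=2>1 -> COPY to pp3. 4 ppages; refcounts: pp0:2 pp1:2 pp2:1 pp3:1
Op 3: write(P0, v2, 111). refcount(pp3)=1 -> write in place. 4 ppages; refcounts: pp0:2 pp1:2 pp2:1 pp3:1
Op 4: read(P1, v2) -> 45. No state change.
Op 5: fork(P1) -> P2. 4 ppages; refcounts: pp0:3 pp1:3 pp2:2 pp3:1
Op 6: write(P2, v0, 114). refcount(pp0)=3>1 -> COPY to pp4. 5 ppages; refcounts: pp0:2 pp1:3 pp2:2 pp3:1 pp4:1
Op 7: read(P2, v0) -> 114. No state change.

Answer: 2 3 2 1 1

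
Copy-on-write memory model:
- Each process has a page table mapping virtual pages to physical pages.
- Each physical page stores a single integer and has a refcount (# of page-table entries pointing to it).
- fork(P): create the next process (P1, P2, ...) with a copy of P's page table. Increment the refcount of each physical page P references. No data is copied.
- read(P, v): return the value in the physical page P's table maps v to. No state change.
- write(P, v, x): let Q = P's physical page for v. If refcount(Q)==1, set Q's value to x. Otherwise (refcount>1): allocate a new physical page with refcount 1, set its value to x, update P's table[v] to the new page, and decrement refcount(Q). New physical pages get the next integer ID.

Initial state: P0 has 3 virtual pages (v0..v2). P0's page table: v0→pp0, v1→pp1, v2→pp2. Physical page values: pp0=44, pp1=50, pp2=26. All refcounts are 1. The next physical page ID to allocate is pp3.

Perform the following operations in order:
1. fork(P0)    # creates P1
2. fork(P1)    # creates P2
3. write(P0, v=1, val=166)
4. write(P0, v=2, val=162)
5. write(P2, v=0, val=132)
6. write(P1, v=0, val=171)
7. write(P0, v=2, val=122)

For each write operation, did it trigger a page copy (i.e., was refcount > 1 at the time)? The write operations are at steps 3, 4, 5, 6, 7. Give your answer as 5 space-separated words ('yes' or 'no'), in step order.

Op 1: fork(P0) -> P1. 3 ppages; refcounts: pp0:2 pp1:2 pp2:2
Op 2: fork(P1) -> P2. 3 ppages; refcounts: pp0:3 pp1:3 pp2:3
Op 3: write(P0, v1, 166). refcount(pp1)=3>1 -> COPY to pp3. 4 ppages; refcounts: pp0:3 pp1:2 pp2:3 pp3:1
Op 4: write(P0, v2, 162). refcount(pp2)=3>1 -> COPY to pp4. 5 ppages; refcounts: pp0:3 pp1:2 pp2:2 pp3:1 pp4:1
Op 5: write(P2, v0, 132). refcount(pp0)=3>1 -> COPY to pp5. 6 ppages; refcounts: pp0:2 pp1:2 pp2:2 pp3:1 pp4:1 pp5:1
Op 6: write(P1, v0, 171). refcount(pp0)=2>1 -> COPY to pp6. 7 ppages; refcounts: pp0:1 pp1:2 pp2:2 pp3:1 pp4:1 pp5:1 pp6:1
Op 7: write(P0, v2, 122). refcount(pp4)=1 -> write in place. 7 ppages; refcounts: pp0:1 pp1:2 pp2:2 pp3:1 pp4:1 pp5:1 pp6:1

yes yes yes yes no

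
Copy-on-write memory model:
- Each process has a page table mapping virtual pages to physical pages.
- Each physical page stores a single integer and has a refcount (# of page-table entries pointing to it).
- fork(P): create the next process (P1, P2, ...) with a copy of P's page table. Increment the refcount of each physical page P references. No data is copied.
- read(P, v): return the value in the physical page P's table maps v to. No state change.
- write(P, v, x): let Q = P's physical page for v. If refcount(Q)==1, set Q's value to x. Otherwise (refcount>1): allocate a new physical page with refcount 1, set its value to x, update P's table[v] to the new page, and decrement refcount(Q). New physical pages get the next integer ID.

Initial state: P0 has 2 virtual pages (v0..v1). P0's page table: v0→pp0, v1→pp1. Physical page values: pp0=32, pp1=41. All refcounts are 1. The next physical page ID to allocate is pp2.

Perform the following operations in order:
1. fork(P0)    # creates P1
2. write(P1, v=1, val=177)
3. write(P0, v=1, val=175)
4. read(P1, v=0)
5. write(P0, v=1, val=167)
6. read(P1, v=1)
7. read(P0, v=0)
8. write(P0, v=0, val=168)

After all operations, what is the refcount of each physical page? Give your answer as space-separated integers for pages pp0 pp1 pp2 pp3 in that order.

Op 1: fork(P0) -> P1. 2 ppages; refcounts: pp0:2 pp1:2
Op 2: write(P1, v1, 177). refcount(pp1)=2>1 -> COPY to pp2. 3 ppages; refcounts: pp0:2 pp1:1 pp2:1
Op 3: write(P0, v1, 175). refcount(pp1)=1 -> write in place. 3 ppages; refcounts: pp0:2 pp1:1 pp2:1
Op 4: read(P1, v0) -> 32. No state change.
Op 5: write(P0, v1, 167). refcount(pp1)=1 -> write in place. 3 ppages; refcounts: pp0:2 pp1:1 pp2:1
Op 6: read(P1, v1) -> 177. No state change.
Op 7: read(P0, v0) -> 32. No state change.
Op 8: write(P0, v0, 168). refcount(pp0)=2>1 -> COPY to pp3. 4 ppages; refcounts: pp0:1 pp1:1 pp2:1 pp3:1

Answer: 1 1 1 1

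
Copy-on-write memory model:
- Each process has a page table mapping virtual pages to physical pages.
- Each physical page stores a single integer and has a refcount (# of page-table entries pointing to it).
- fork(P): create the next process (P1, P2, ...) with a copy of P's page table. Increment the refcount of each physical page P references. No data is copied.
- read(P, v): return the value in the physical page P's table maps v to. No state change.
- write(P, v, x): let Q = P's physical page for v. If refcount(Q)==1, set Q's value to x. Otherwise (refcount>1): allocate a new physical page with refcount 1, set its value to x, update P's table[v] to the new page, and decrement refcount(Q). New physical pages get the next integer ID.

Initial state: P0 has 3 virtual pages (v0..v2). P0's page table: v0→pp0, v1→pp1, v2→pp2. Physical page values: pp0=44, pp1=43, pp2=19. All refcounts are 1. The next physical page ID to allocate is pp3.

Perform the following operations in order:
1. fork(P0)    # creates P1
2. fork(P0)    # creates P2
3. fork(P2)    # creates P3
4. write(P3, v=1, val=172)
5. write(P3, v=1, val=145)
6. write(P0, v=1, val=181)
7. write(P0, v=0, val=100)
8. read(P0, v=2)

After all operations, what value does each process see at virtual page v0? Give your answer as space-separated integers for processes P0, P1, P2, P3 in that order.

Answer: 100 44 44 44

Derivation:
Op 1: fork(P0) -> P1. 3 ppages; refcounts: pp0:2 pp1:2 pp2:2
Op 2: fork(P0) -> P2. 3 ppages; refcounts: pp0:3 pp1:3 pp2:3
Op 3: fork(P2) -> P3. 3 ppages; refcounts: pp0:4 pp1:4 pp2:4
Op 4: write(P3, v1, 172). refcount(pp1)=4>1 -> COPY to pp3. 4 ppages; refcounts: pp0:4 pp1:3 pp2:4 pp3:1
Op 5: write(P3, v1, 145). refcount(pp3)=1 -> write in place. 4 ppages; refcounts: pp0:4 pp1:3 pp2:4 pp3:1
Op 6: write(P0, v1, 181). refcount(pp1)=3>1 -> COPY to pp4. 5 ppages; refcounts: pp0:4 pp1:2 pp2:4 pp3:1 pp4:1
Op 7: write(P0, v0, 100). refcount(pp0)=4>1 -> COPY to pp5. 6 ppages; refcounts: pp0:3 pp1:2 pp2:4 pp3:1 pp4:1 pp5:1
Op 8: read(P0, v2) -> 19. No state change.
P0: v0 -> pp5 = 100
P1: v0 -> pp0 = 44
P2: v0 -> pp0 = 44
P3: v0 -> pp0 = 44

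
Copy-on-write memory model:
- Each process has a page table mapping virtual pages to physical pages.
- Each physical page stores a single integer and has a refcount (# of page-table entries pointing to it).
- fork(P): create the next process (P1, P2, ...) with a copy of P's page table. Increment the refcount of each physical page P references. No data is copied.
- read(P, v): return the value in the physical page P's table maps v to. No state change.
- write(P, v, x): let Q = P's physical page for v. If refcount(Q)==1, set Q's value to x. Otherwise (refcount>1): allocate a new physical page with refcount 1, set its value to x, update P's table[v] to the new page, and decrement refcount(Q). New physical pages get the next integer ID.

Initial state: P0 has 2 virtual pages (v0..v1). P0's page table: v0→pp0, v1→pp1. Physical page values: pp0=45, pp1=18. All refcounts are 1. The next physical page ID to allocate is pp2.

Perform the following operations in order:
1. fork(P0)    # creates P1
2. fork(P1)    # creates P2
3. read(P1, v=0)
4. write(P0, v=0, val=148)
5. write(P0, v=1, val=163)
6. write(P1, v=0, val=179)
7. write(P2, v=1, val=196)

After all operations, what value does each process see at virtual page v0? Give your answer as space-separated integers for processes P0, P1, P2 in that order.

Answer: 148 179 45

Derivation:
Op 1: fork(P0) -> P1. 2 ppages; refcounts: pp0:2 pp1:2
Op 2: fork(P1) -> P2. 2 ppages; refcounts: pp0:3 pp1:3
Op 3: read(P1, v0) -> 45. No state change.
Op 4: write(P0, v0, 148). refcount(pp0)=3>1 -> COPY to pp2. 3 ppages; refcounts: pp0:2 pp1:3 pp2:1
Op 5: write(P0, v1, 163). refcount(pp1)=3>1 -> COPY to pp3. 4 ppages; refcounts: pp0:2 pp1:2 pp2:1 pp3:1
Op 6: write(P1, v0, 179). refcount(pp0)=2>1 -> COPY to pp4. 5 ppages; refcounts: pp0:1 pp1:2 pp2:1 pp3:1 pp4:1
Op 7: write(P2, v1, 196). refcount(pp1)=2>1 -> COPY to pp5. 6 ppages; refcounts: pp0:1 pp1:1 pp2:1 pp3:1 pp4:1 pp5:1
P0: v0 -> pp2 = 148
P1: v0 -> pp4 = 179
P2: v0 -> pp0 = 45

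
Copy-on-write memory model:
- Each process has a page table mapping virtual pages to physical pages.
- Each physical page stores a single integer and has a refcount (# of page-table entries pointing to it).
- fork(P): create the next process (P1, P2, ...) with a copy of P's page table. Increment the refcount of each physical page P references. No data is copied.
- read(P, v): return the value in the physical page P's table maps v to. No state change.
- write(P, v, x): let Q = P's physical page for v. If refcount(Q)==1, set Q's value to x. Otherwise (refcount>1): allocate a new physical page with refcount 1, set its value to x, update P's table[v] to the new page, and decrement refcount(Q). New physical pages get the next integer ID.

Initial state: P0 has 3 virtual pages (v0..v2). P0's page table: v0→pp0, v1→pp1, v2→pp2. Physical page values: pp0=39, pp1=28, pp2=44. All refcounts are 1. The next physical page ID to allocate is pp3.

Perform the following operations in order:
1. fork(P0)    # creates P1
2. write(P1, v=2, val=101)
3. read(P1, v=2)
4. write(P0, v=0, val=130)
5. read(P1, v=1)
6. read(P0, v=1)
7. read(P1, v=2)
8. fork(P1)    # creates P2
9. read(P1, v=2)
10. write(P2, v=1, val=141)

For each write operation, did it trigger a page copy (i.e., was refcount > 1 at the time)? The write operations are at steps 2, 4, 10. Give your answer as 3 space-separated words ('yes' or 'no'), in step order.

Op 1: fork(P0) -> P1. 3 ppages; refcounts: pp0:2 pp1:2 pp2:2
Op 2: write(P1, v2, 101). refcount(pp2)=2>1 -> COPY to pp3. 4 ppages; refcounts: pp0:2 pp1:2 pp2:1 pp3:1
Op 3: read(P1, v2) -> 101. No state change.
Op 4: write(P0, v0, 130). refcount(pp0)=2>1 -> COPY to pp4. 5 ppages; refcounts: pp0:1 pp1:2 pp2:1 pp3:1 pp4:1
Op 5: read(P1, v1) -> 28. No state change.
Op 6: read(P0, v1) -> 28. No state change.
Op 7: read(P1, v2) -> 101. No state change.
Op 8: fork(P1) -> P2. 5 ppages; refcounts: pp0:2 pp1:3 pp2:1 pp3:2 pp4:1
Op 9: read(P1, v2) -> 101. No state change.
Op 10: write(P2, v1, 141). refcount(pp1)=3>1 -> COPY to pp5. 6 ppages; refcounts: pp0:2 pp1:2 pp2:1 pp3:2 pp4:1 pp5:1

yes yes yes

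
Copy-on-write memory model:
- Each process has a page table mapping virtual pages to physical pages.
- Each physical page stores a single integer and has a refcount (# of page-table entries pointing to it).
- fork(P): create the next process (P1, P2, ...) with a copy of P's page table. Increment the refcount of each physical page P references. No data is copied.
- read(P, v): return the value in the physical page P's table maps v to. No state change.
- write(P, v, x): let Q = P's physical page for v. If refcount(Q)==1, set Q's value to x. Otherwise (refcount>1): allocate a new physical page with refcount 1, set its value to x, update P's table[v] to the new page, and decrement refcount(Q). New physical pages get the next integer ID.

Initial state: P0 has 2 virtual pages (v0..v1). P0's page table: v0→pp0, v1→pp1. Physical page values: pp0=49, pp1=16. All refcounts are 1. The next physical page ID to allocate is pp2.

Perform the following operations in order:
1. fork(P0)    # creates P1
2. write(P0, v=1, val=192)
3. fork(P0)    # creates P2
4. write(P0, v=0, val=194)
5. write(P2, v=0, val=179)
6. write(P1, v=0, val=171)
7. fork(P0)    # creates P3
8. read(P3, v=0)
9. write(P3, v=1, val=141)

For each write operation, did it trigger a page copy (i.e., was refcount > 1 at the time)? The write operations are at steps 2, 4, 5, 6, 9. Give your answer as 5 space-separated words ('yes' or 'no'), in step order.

Op 1: fork(P0) -> P1. 2 ppages; refcounts: pp0:2 pp1:2
Op 2: write(P0, v1, 192). refcount(pp1)=2>1 -> COPY to pp2. 3 ppages; refcounts: pp0:2 pp1:1 pp2:1
Op 3: fork(P0) -> P2. 3 ppages; refcounts: pp0:3 pp1:1 pp2:2
Op 4: write(P0, v0, 194). refcount(pp0)=3>1 -> COPY to pp3. 4 ppages; refcounts: pp0:2 pp1:1 pp2:2 pp3:1
Op 5: write(P2, v0, 179). refcount(pp0)=2>1 -> COPY to pp4. 5 ppages; refcounts: pp0:1 pp1:1 pp2:2 pp3:1 pp4:1
Op 6: write(P1, v0, 171). refcount(pp0)=1 -> write in place. 5 ppages; refcounts: pp0:1 pp1:1 pp2:2 pp3:1 pp4:1
Op 7: fork(P0) -> P3. 5 ppages; refcounts: pp0:1 pp1:1 pp2:3 pp3:2 pp4:1
Op 8: read(P3, v0) -> 194. No state change.
Op 9: write(P3, v1, 141). refcount(pp2)=3>1 -> COPY to pp5. 6 ppages; refcounts: pp0:1 pp1:1 pp2:2 pp3:2 pp4:1 pp5:1

yes yes yes no yes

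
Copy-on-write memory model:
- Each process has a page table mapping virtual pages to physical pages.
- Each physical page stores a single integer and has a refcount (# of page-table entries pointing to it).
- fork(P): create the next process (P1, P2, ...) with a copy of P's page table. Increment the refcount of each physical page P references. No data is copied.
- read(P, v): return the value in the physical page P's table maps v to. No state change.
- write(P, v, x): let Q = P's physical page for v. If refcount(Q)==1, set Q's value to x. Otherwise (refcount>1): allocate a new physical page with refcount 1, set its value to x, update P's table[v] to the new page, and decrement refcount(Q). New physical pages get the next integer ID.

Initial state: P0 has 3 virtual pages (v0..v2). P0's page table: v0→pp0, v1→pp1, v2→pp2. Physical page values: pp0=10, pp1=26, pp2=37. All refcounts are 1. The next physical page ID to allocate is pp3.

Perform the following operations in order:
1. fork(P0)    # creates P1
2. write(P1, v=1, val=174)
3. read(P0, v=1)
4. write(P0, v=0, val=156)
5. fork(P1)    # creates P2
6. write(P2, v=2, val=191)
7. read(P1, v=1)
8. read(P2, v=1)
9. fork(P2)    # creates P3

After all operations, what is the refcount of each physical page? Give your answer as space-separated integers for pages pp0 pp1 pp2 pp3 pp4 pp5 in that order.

Answer: 3 1 2 3 1 2

Derivation:
Op 1: fork(P0) -> P1. 3 ppages; refcounts: pp0:2 pp1:2 pp2:2
Op 2: write(P1, v1, 174). refcount(pp1)=2>1 -> COPY to pp3. 4 ppages; refcounts: pp0:2 pp1:1 pp2:2 pp3:1
Op 3: read(P0, v1) -> 26. No state change.
Op 4: write(P0, v0, 156). refcount(pp0)=2>1 -> COPY to pp4. 5 ppages; refcounts: pp0:1 pp1:1 pp2:2 pp3:1 pp4:1
Op 5: fork(P1) -> P2. 5 ppages; refcounts: pp0:2 pp1:1 pp2:3 pp3:2 pp4:1
Op 6: write(P2, v2, 191). refcount(pp2)=3>1 -> COPY to pp5. 6 ppages; refcounts: pp0:2 pp1:1 pp2:2 pp3:2 pp4:1 pp5:1
Op 7: read(P1, v1) -> 174. No state change.
Op 8: read(P2, v1) -> 174. No state change.
Op 9: fork(P2) -> P3. 6 ppages; refcounts: pp0:3 pp1:1 pp2:2 pp3:3 pp4:1 pp5:2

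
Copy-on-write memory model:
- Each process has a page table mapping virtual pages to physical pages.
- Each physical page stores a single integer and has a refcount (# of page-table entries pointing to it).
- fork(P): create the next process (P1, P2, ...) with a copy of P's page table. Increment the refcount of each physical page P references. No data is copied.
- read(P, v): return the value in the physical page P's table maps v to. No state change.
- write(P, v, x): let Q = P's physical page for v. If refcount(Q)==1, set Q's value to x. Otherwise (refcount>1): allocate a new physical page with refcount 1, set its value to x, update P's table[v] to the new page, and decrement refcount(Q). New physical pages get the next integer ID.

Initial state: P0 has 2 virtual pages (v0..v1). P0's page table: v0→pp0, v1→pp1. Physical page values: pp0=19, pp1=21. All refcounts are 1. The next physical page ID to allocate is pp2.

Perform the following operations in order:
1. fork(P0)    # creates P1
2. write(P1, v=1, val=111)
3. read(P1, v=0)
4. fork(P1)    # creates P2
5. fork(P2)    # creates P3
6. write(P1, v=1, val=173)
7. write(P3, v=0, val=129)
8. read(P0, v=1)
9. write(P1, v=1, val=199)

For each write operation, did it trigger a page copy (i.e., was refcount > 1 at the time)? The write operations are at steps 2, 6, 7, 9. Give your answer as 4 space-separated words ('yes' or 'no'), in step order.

Op 1: fork(P0) -> P1. 2 ppages; refcounts: pp0:2 pp1:2
Op 2: write(P1, v1, 111). refcount(pp1)=2>1 -> COPY to pp2. 3 ppages; refcounts: pp0:2 pp1:1 pp2:1
Op 3: read(P1, v0) -> 19. No state change.
Op 4: fork(P1) -> P2. 3 ppages; refcounts: pp0:3 pp1:1 pp2:2
Op 5: fork(P2) -> P3. 3 ppages; refcounts: pp0:4 pp1:1 pp2:3
Op 6: write(P1, v1, 173). refcount(pp2)=3>1 -> COPY to pp3. 4 ppages; refcounts: pp0:4 pp1:1 pp2:2 pp3:1
Op 7: write(P3, v0, 129). refcount(pp0)=4>1 -> COPY to pp4. 5 ppages; refcounts: pp0:3 pp1:1 pp2:2 pp3:1 pp4:1
Op 8: read(P0, v1) -> 21. No state change.
Op 9: write(P1, v1, 199). refcount(pp3)=1 -> write in place. 5 ppages; refcounts: pp0:3 pp1:1 pp2:2 pp3:1 pp4:1

yes yes yes no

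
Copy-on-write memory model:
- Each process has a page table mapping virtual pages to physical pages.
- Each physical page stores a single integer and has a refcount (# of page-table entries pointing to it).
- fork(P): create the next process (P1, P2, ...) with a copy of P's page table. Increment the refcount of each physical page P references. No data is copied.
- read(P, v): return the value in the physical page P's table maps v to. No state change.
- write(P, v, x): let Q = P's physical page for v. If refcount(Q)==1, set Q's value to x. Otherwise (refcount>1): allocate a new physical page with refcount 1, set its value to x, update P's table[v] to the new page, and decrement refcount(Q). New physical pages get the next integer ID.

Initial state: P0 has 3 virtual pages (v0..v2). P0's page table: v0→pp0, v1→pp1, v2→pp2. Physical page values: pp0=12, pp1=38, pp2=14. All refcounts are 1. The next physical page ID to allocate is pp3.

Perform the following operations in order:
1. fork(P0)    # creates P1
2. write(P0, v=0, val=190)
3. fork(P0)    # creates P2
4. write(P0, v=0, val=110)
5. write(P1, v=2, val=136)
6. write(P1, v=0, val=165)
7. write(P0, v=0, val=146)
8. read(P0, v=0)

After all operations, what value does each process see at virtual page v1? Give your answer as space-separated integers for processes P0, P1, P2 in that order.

Answer: 38 38 38

Derivation:
Op 1: fork(P0) -> P1. 3 ppages; refcounts: pp0:2 pp1:2 pp2:2
Op 2: write(P0, v0, 190). refcount(pp0)=2>1 -> COPY to pp3. 4 ppages; refcounts: pp0:1 pp1:2 pp2:2 pp3:1
Op 3: fork(P0) -> P2. 4 ppages; refcounts: pp0:1 pp1:3 pp2:3 pp3:2
Op 4: write(P0, v0, 110). refcount(pp3)=2>1 -> COPY to pp4. 5 ppages; refcounts: pp0:1 pp1:3 pp2:3 pp3:1 pp4:1
Op 5: write(P1, v2, 136). refcount(pp2)=3>1 -> COPY to pp5. 6 ppages; refcounts: pp0:1 pp1:3 pp2:2 pp3:1 pp4:1 pp5:1
Op 6: write(P1, v0, 165). refcount(pp0)=1 -> write in place. 6 ppages; refcounts: pp0:1 pp1:3 pp2:2 pp3:1 pp4:1 pp5:1
Op 7: write(P0, v0, 146). refcount(pp4)=1 -> write in place. 6 ppages; refcounts: pp0:1 pp1:3 pp2:2 pp3:1 pp4:1 pp5:1
Op 8: read(P0, v0) -> 146. No state change.
P0: v1 -> pp1 = 38
P1: v1 -> pp1 = 38
P2: v1 -> pp1 = 38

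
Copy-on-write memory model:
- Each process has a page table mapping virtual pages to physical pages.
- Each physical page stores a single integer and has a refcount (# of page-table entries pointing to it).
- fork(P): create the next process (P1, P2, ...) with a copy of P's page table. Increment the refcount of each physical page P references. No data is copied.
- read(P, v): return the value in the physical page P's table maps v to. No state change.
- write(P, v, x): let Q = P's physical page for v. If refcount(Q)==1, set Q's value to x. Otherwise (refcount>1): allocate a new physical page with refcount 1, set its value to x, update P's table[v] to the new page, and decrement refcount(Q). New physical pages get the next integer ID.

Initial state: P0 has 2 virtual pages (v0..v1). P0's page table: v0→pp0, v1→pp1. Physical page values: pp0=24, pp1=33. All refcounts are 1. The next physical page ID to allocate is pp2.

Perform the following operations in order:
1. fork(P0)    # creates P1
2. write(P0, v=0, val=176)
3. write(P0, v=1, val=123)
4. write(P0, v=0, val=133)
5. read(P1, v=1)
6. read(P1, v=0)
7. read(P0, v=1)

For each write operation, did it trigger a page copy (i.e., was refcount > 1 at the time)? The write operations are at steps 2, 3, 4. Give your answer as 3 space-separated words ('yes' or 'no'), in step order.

Op 1: fork(P0) -> P1. 2 ppages; refcounts: pp0:2 pp1:2
Op 2: write(P0, v0, 176). refcount(pp0)=2>1 -> COPY to pp2. 3 ppages; refcounts: pp0:1 pp1:2 pp2:1
Op 3: write(P0, v1, 123). refcount(pp1)=2>1 -> COPY to pp3. 4 ppages; refcounts: pp0:1 pp1:1 pp2:1 pp3:1
Op 4: write(P0, v0, 133). refcount(pp2)=1 -> write in place. 4 ppages; refcounts: pp0:1 pp1:1 pp2:1 pp3:1
Op 5: read(P1, v1) -> 33. No state change.
Op 6: read(P1, v0) -> 24. No state change.
Op 7: read(P0, v1) -> 123. No state change.

yes yes no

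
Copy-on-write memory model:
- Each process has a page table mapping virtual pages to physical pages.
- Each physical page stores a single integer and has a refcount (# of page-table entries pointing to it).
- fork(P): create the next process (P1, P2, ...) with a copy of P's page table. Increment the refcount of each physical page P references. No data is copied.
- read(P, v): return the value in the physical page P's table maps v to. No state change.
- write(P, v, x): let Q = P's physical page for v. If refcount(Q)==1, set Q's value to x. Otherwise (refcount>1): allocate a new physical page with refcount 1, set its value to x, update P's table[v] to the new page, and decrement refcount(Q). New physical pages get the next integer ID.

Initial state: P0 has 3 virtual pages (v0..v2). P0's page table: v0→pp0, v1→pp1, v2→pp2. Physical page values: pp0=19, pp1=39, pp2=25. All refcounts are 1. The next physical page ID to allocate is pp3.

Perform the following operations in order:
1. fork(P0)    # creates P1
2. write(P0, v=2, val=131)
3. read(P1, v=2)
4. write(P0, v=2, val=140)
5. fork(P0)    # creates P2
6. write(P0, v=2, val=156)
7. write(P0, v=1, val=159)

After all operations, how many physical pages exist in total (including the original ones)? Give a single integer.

Op 1: fork(P0) -> P1. 3 ppages; refcounts: pp0:2 pp1:2 pp2:2
Op 2: write(P0, v2, 131). refcount(pp2)=2>1 -> COPY to pp3. 4 ppages; refcounts: pp0:2 pp1:2 pp2:1 pp3:1
Op 3: read(P1, v2) -> 25. No state change.
Op 4: write(P0, v2, 140). refcount(pp3)=1 -> write in place. 4 ppages; refcounts: pp0:2 pp1:2 pp2:1 pp3:1
Op 5: fork(P0) -> P2. 4 ppages; refcounts: pp0:3 pp1:3 pp2:1 pp3:2
Op 6: write(P0, v2, 156). refcount(pp3)=2>1 -> COPY to pp4. 5 ppages; refcounts: pp0:3 pp1:3 pp2:1 pp3:1 pp4:1
Op 7: write(P0, v1, 159). refcount(pp1)=3>1 -> COPY to pp5. 6 ppages; refcounts: pp0:3 pp1:2 pp2:1 pp3:1 pp4:1 pp5:1

Answer: 6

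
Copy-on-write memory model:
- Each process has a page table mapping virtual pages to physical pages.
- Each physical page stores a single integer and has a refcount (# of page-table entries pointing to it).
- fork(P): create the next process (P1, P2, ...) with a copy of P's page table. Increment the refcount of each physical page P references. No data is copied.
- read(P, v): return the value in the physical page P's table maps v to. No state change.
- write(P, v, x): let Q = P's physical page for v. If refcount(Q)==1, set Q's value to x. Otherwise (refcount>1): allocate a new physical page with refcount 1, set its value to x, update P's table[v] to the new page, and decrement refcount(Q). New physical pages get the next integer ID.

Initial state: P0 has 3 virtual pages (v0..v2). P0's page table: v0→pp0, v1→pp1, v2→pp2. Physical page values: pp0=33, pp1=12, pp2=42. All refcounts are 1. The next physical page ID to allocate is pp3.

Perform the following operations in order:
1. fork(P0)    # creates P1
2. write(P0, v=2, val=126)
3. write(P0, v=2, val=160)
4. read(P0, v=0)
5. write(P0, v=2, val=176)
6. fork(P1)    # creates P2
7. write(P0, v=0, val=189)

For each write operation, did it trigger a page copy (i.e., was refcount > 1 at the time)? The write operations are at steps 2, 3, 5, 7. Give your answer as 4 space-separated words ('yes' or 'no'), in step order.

Op 1: fork(P0) -> P1. 3 ppages; refcounts: pp0:2 pp1:2 pp2:2
Op 2: write(P0, v2, 126). refcount(pp2)=2>1 -> COPY to pp3. 4 ppages; refcounts: pp0:2 pp1:2 pp2:1 pp3:1
Op 3: write(P0, v2, 160). refcount(pp3)=1 -> write in place. 4 ppages; refcounts: pp0:2 pp1:2 pp2:1 pp3:1
Op 4: read(P0, v0) -> 33. No state change.
Op 5: write(P0, v2, 176). refcount(pp3)=1 -> write in place. 4 ppages; refcounts: pp0:2 pp1:2 pp2:1 pp3:1
Op 6: fork(P1) -> P2. 4 ppages; refcounts: pp0:3 pp1:3 pp2:2 pp3:1
Op 7: write(P0, v0, 189). refcount(pp0)=3>1 -> COPY to pp4. 5 ppages; refcounts: pp0:2 pp1:3 pp2:2 pp3:1 pp4:1

yes no no yes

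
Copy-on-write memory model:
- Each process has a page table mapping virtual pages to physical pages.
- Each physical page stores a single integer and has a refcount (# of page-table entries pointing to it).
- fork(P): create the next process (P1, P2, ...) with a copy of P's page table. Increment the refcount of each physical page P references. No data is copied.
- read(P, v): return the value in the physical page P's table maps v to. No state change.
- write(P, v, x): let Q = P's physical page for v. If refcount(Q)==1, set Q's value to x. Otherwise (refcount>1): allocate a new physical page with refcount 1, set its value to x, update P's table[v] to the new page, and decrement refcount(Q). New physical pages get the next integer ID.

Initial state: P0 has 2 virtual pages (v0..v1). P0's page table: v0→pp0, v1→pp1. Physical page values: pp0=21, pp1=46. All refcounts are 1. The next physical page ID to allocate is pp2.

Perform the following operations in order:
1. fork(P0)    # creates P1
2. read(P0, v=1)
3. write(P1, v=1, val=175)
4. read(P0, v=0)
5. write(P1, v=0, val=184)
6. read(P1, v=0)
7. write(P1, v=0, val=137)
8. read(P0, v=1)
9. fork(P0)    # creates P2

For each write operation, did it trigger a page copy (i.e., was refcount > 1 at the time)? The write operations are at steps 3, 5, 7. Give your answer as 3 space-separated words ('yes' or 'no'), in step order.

Op 1: fork(P0) -> P1. 2 ppages; refcounts: pp0:2 pp1:2
Op 2: read(P0, v1) -> 46. No state change.
Op 3: write(P1, v1, 175). refcount(pp1)=2>1 -> COPY to pp2. 3 ppages; refcounts: pp0:2 pp1:1 pp2:1
Op 4: read(P0, v0) -> 21. No state change.
Op 5: write(P1, v0, 184). refcount(pp0)=2>1 -> COPY to pp3. 4 ppages; refcounts: pp0:1 pp1:1 pp2:1 pp3:1
Op 6: read(P1, v0) -> 184. No state change.
Op 7: write(P1, v0, 137). refcount(pp3)=1 -> write in place. 4 ppages; refcounts: pp0:1 pp1:1 pp2:1 pp3:1
Op 8: read(P0, v1) -> 46. No state change.
Op 9: fork(P0) -> P2. 4 ppages; refcounts: pp0:2 pp1:2 pp2:1 pp3:1

yes yes no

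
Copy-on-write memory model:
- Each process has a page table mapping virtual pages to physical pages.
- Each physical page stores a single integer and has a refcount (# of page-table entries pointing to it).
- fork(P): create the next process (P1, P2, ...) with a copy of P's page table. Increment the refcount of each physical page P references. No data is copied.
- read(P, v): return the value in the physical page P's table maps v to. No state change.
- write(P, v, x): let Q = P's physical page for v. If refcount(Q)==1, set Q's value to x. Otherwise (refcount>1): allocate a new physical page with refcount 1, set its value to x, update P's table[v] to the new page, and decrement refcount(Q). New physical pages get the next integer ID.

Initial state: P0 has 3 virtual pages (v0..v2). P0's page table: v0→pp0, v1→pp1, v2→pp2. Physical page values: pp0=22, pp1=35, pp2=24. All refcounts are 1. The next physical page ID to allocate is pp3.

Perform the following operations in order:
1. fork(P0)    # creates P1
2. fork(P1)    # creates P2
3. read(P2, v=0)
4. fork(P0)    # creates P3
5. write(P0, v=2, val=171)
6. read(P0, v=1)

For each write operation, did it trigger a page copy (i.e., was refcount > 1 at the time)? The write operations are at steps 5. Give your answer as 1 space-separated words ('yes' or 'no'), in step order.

Op 1: fork(P0) -> P1. 3 ppages; refcounts: pp0:2 pp1:2 pp2:2
Op 2: fork(P1) -> P2. 3 ppages; refcounts: pp0:3 pp1:3 pp2:3
Op 3: read(P2, v0) -> 22. No state change.
Op 4: fork(P0) -> P3. 3 ppages; refcounts: pp0:4 pp1:4 pp2:4
Op 5: write(P0, v2, 171). refcount(pp2)=4>1 -> COPY to pp3. 4 ppages; refcounts: pp0:4 pp1:4 pp2:3 pp3:1
Op 6: read(P0, v1) -> 35. No state change.

yes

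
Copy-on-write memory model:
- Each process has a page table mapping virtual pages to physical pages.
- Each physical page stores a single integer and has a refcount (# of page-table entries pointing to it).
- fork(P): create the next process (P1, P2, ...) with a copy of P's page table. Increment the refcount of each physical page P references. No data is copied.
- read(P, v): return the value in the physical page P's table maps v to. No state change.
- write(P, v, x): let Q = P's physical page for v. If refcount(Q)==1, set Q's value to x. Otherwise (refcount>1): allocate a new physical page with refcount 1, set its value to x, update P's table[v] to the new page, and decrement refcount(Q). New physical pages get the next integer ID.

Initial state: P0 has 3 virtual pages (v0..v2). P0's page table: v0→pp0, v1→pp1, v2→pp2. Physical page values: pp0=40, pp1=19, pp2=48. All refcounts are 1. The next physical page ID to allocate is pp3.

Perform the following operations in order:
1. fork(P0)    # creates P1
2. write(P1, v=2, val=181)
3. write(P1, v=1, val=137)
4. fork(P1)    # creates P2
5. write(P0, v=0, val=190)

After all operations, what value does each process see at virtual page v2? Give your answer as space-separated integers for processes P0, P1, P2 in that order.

Answer: 48 181 181

Derivation:
Op 1: fork(P0) -> P1. 3 ppages; refcounts: pp0:2 pp1:2 pp2:2
Op 2: write(P1, v2, 181). refcount(pp2)=2>1 -> COPY to pp3. 4 ppages; refcounts: pp0:2 pp1:2 pp2:1 pp3:1
Op 3: write(P1, v1, 137). refcount(pp1)=2>1 -> COPY to pp4. 5 ppages; refcounts: pp0:2 pp1:1 pp2:1 pp3:1 pp4:1
Op 4: fork(P1) -> P2. 5 ppages; refcounts: pp0:3 pp1:1 pp2:1 pp3:2 pp4:2
Op 5: write(P0, v0, 190). refcount(pp0)=3>1 -> COPY to pp5. 6 ppages; refcounts: pp0:2 pp1:1 pp2:1 pp3:2 pp4:2 pp5:1
P0: v2 -> pp2 = 48
P1: v2 -> pp3 = 181
P2: v2 -> pp3 = 181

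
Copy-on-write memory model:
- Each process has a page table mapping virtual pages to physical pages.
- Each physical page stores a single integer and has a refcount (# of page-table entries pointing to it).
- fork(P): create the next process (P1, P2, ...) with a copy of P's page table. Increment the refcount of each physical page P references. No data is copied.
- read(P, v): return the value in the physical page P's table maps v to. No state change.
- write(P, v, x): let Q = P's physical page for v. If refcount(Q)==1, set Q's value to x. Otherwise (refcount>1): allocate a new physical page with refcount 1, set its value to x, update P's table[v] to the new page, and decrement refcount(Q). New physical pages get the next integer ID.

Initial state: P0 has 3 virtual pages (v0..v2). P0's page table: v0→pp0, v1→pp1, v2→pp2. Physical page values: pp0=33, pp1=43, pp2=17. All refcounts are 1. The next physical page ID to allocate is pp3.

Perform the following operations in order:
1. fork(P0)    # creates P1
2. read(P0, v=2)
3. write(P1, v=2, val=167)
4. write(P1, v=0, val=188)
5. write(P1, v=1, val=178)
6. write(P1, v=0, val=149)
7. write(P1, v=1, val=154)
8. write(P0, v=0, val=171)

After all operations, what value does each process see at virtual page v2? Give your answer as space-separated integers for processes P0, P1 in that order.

Op 1: fork(P0) -> P1. 3 ppages; refcounts: pp0:2 pp1:2 pp2:2
Op 2: read(P0, v2) -> 17. No state change.
Op 3: write(P1, v2, 167). refcount(pp2)=2>1 -> COPY to pp3. 4 ppages; refcounts: pp0:2 pp1:2 pp2:1 pp3:1
Op 4: write(P1, v0, 188). refcount(pp0)=2>1 -> COPY to pp4. 5 ppages; refcounts: pp0:1 pp1:2 pp2:1 pp3:1 pp4:1
Op 5: write(P1, v1, 178). refcount(pp1)=2>1 -> COPY to pp5. 6 ppages; refcounts: pp0:1 pp1:1 pp2:1 pp3:1 pp4:1 pp5:1
Op 6: write(P1, v0, 149). refcount(pp4)=1 -> write in place. 6 ppages; refcounts: pp0:1 pp1:1 pp2:1 pp3:1 pp4:1 pp5:1
Op 7: write(P1, v1, 154). refcount(pp5)=1 -> write in place. 6 ppages; refcounts: pp0:1 pp1:1 pp2:1 pp3:1 pp4:1 pp5:1
Op 8: write(P0, v0, 171). refcount(pp0)=1 -> write in place. 6 ppages; refcounts: pp0:1 pp1:1 pp2:1 pp3:1 pp4:1 pp5:1
P0: v2 -> pp2 = 17
P1: v2 -> pp3 = 167

Answer: 17 167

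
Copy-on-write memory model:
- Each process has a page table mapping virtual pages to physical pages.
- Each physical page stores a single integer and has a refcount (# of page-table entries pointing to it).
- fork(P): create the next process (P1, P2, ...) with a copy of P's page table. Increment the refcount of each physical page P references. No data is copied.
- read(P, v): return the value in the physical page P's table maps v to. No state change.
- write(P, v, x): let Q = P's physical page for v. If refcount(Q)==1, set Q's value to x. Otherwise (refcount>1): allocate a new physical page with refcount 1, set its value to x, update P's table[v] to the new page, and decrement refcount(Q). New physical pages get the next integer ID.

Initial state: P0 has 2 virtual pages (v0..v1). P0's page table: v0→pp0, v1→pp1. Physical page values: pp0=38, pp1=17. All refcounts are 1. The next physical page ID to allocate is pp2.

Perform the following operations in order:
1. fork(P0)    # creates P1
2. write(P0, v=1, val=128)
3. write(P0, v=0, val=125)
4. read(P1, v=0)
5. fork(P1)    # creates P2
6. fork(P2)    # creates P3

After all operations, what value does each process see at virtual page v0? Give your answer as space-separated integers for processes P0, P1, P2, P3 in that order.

Op 1: fork(P0) -> P1. 2 ppages; refcounts: pp0:2 pp1:2
Op 2: write(P0, v1, 128). refcount(pp1)=2>1 -> COPY to pp2. 3 ppages; refcounts: pp0:2 pp1:1 pp2:1
Op 3: write(P0, v0, 125). refcount(pp0)=2>1 -> COPY to pp3. 4 ppages; refcounts: pp0:1 pp1:1 pp2:1 pp3:1
Op 4: read(P1, v0) -> 38. No state change.
Op 5: fork(P1) -> P2. 4 ppages; refcounts: pp0:2 pp1:2 pp2:1 pp3:1
Op 6: fork(P2) -> P3. 4 ppages; refcounts: pp0:3 pp1:3 pp2:1 pp3:1
P0: v0 -> pp3 = 125
P1: v0 -> pp0 = 38
P2: v0 -> pp0 = 38
P3: v0 -> pp0 = 38

Answer: 125 38 38 38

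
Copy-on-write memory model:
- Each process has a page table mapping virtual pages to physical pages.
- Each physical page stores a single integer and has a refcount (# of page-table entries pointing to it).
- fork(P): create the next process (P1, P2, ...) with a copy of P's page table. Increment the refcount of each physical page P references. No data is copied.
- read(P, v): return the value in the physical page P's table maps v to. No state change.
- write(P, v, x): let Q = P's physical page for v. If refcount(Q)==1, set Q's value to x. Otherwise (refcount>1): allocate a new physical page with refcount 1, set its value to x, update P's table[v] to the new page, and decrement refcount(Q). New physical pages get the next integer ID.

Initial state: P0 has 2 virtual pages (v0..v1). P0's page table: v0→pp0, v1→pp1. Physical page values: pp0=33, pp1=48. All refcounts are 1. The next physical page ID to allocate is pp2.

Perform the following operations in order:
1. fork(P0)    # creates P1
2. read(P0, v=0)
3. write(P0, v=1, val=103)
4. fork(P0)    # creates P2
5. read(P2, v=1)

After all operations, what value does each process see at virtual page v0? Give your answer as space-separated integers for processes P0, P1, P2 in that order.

Answer: 33 33 33

Derivation:
Op 1: fork(P0) -> P1. 2 ppages; refcounts: pp0:2 pp1:2
Op 2: read(P0, v0) -> 33. No state change.
Op 3: write(P0, v1, 103). refcount(pp1)=2>1 -> COPY to pp2. 3 ppages; refcounts: pp0:2 pp1:1 pp2:1
Op 4: fork(P0) -> P2. 3 ppages; refcounts: pp0:3 pp1:1 pp2:2
Op 5: read(P2, v1) -> 103. No state change.
P0: v0 -> pp0 = 33
P1: v0 -> pp0 = 33
P2: v0 -> pp0 = 33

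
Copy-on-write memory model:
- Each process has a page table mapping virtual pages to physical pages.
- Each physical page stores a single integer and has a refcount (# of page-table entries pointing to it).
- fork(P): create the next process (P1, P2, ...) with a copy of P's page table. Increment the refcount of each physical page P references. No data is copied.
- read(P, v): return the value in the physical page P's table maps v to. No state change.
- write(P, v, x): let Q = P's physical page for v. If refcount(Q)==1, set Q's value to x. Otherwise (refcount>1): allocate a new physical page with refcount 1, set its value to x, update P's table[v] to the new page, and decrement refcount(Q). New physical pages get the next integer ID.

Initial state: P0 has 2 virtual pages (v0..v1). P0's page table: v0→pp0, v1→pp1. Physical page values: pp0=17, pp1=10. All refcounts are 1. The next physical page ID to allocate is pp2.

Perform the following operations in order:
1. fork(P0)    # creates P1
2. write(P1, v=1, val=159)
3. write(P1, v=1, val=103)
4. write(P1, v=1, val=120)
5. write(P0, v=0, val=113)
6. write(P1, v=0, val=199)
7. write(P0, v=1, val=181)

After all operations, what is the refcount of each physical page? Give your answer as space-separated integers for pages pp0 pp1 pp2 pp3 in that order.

Op 1: fork(P0) -> P1. 2 ppages; refcounts: pp0:2 pp1:2
Op 2: write(P1, v1, 159). refcount(pp1)=2>1 -> COPY to pp2. 3 ppages; refcounts: pp0:2 pp1:1 pp2:1
Op 3: write(P1, v1, 103). refcount(pp2)=1 -> write in place. 3 ppages; refcounts: pp0:2 pp1:1 pp2:1
Op 4: write(P1, v1, 120). refcount(pp2)=1 -> write in place. 3 ppages; refcounts: pp0:2 pp1:1 pp2:1
Op 5: write(P0, v0, 113). refcount(pp0)=2>1 -> COPY to pp3. 4 ppages; refcounts: pp0:1 pp1:1 pp2:1 pp3:1
Op 6: write(P1, v0, 199). refcount(pp0)=1 -> write in place. 4 ppages; refcounts: pp0:1 pp1:1 pp2:1 pp3:1
Op 7: write(P0, v1, 181). refcount(pp1)=1 -> write in place. 4 ppages; refcounts: pp0:1 pp1:1 pp2:1 pp3:1

Answer: 1 1 1 1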